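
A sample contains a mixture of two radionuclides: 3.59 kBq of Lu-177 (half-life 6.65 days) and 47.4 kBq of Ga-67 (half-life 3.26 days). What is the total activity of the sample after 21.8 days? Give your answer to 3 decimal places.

0.830 kBq

Lu-177: 3.59 × (1/2)^(21.8/6.65) = 3.59 × (1/2)^3.2782 ≈ 0.37005 kBq.
Ga-67: 47.4 × (1/2)^(21.8/3.26) = 47.4 × (1/2)^6.6871 ≈ 0.46 kBq.
Total = 0.37005 + 0.46 ≈ 0.83005 kBq.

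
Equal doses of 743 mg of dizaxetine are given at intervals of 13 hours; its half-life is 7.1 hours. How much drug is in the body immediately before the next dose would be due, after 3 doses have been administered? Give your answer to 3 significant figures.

The 3 doses were given 39, 26, 13 hours ago.
Total = 743·(1/2)^(39/7.1) + 743·(1/2)^(26/7.1) + 743·(1/2)^(13/7.1)
      = 16.498 + 58.698 + 208.84 ≈ 284.03 mg.

284 mg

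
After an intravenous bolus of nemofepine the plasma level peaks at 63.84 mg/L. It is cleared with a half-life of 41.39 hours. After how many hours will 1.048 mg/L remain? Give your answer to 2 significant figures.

Fraction remaining = 1.048/63.84 ≈ 0.016416.
n = log₂(63.84/1.048) = ln(60.916)/ln 2 ≈ 5.9288 half-lives.
t = n × t½ = 5.9288 × 41.39 ≈ 245.39 hours.

250 hours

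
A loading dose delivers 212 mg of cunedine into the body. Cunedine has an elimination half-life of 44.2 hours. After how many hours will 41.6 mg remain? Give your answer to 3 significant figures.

104 hours

Fraction remaining = 41.6/212 ≈ 0.19623.
n = log₂(212/41.6) = ln(5.0962)/ln 2 ≈ 2.3494 half-lives.
t = n × t½ = 2.3494 × 44.2 ≈ 103.84 hours.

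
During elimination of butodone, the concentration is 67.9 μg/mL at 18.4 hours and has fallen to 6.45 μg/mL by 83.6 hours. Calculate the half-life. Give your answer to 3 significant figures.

19.2 hours

Over Δt = 83.6 − 18.4 = 65.2 hours, the level fell by a factor of 67.9/6.45 ≈ 10.527.
n = log₂(10.527) ≈ 3.396 half-lives, so t½ = 65.2/3.396 ≈ 19.199 hours.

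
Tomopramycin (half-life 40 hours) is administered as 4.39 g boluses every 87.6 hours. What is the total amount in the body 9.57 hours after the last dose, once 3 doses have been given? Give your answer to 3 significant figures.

4.71 g

The 3 doses were given 184.77, 97.17, 9.57 hours ago.
Total = 4.39·(1/2)^(184.77/40) + 4.39·(1/2)^(97.17/40) + 4.39·(1/2)^(9.57/40)
      = 0.17862 + 0.81506 + 3.7191 ≈ 4.7128 g.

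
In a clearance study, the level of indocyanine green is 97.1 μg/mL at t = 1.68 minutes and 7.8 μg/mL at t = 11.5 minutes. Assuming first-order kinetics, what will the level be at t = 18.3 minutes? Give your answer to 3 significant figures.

Over Δt = 11.5 − 1.68 = 9.82 minutes, the level fell by a factor of 97.1/7.8 ≈ 12.449.
n = log₂(12.449) ≈ 3.6379 half-lives, so t½ = 9.82/3.6379 ≈ 2.6993 minutes.
From t = 11.5 to t = 18.3: 7.8 × (1/2)^((18.3−11.5)/2.6993) ≈ 1.3607 μg/mL.

1.36 μg/mL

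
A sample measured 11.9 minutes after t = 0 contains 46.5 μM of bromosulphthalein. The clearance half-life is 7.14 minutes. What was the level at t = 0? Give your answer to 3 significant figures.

Number of half-lives elapsed: n = 11.9/7.14 ≈ 1.6667.
A₀ = A × 2^n = 46.5 × 2^1.6667 = 46.5 × 3.1748 ≈ 147.63 μM.

148 μM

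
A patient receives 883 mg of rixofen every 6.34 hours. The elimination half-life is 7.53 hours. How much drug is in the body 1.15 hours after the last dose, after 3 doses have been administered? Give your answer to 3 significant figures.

The 3 doses were given 13.83, 7.49, 1.15 hours ago.
Total = 883·(1/2)^(13.83/7.53) + 883·(1/2)^(7.49/7.53) + 883·(1/2)^(1.15/7.53)
      = 247.21 + 443.13 + 794.3 ≈ 1484.6 mg.

1480 mg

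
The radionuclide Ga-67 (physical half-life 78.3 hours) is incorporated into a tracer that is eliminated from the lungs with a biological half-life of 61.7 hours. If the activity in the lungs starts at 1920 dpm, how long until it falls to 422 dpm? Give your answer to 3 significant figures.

75.4 hours

1/t_eff = 1/t_phys + 1/t_biol = 1/78.3 + 1/61.7 = 0.028979 per hour.
t_eff = 78.3 × 61.7 / (78.3 + 61.7) ≈ 34.508 hours.
n = log₂(1920/422) ≈ 2.1858; t = 2.1858 × 34.508 ≈ 75.427 hours.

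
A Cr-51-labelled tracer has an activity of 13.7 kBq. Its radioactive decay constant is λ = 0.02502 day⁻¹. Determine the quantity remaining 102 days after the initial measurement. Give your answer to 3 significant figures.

1.07 kBq

t½ = ln 2 / λ = 0.69315 / 0.02502 ≈ 27.704 days.
Number of half-lives: n = 102/27.704 ≈ 3.6818.
Remaining = 13.7 × (1/2)^3.6818 = 13.7 × 0.077923 ≈ 1.0675 kBq.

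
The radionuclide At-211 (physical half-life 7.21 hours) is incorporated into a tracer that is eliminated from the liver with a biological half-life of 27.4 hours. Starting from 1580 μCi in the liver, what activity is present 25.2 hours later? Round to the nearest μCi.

1/t_eff = 1/t_phys + 1/t_biol = 1/7.21 + 1/27.4 = 0.17519 per hour.
t_eff = 7.21 × 27.4 / (7.21 + 27.4) ≈ 5.708 hours.
Remaining = 1580 × (1/2)^(25.2/5.708) = 1580 × (1/2)^4.4149 ≈ 74.072 μCi.

74 μCi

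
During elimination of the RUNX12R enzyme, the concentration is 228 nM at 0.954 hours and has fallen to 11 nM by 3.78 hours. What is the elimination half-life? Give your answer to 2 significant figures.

0.65 hours

Over Δt = 3.78 − 0.954 = 2.826 hours, the level fell by a factor of 228/11 ≈ 20.727.
n = log₂(20.727) ≈ 4.3735 half-lives, so t½ = 2.826/4.3735 ≈ 0.64617 hours.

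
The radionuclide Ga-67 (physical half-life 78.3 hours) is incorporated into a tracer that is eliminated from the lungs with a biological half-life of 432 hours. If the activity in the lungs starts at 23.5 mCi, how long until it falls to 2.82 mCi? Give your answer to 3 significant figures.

1/t_eff = 1/t_phys + 1/t_biol = 1/78.3 + 1/432 = 0.015086 per hour.
t_eff = 78.3 × 432 / (78.3 + 432) ≈ 66.286 hours.
n = log₂(23.5/2.82) ≈ 3.0589; t = 3.0589 × 66.286 ≈ 202.76 hours.

203 hours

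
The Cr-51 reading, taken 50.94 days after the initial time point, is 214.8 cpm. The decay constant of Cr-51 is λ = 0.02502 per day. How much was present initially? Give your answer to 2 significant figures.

770 cpm

t½ = ln 2 / λ = 0.69315 / 0.02502 ≈ 27.704 days.
Number of half-lives elapsed: n = 50.94/27.704 ≈ 1.8387.
A₀ = A × 2^n = 214.8 × 2^1.8387 = 214.8 × 3.577 ≈ 768.34 cpm.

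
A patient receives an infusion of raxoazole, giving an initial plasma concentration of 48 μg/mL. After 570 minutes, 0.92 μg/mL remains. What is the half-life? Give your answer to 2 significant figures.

A/A₀ = 0.92/48 ≈ 0.019167.
n = log₂(52.174) ≈ 5.7053 half-lives elapsed in 570 minutes.
t½ = 570/5.7053 ≈ 99.908 minutes.

100 minutes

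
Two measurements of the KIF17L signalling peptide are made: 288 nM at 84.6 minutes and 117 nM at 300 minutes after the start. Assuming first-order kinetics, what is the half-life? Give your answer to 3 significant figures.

166 minutes

Over Δt = 300 − 84.6 = 215.4 minutes, the level fell by a factor of 288/117 ≈ 2.4615.
n = log₂(2.4615) ≈ 1.2996 half-lives, so t½ = 215.4/1.2996 ≈ 165.75 minutes.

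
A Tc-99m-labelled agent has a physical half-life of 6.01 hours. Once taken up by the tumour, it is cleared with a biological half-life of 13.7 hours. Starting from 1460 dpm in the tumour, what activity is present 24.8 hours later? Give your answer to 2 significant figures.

24 dpm

1/t_eff = 1/t_phys + 1/t_biol = 1/6.01 + 1/13.7 = 0.23938 per hour.
t_eff = 6.01 × 13.7 / (6.01 + 13.7) ≈ 4.1774 hours.
Remaining = 1460 × (1/2)^(24.8/4.1774) = 1460 × (1/2)^5.9367 ≈ 23.836 dpm.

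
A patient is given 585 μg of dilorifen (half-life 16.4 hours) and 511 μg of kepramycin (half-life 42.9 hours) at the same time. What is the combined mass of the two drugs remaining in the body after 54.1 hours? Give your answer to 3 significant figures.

273 μg

dilorifen: 585 × (1/2)^(54.1/16.4) = 585 × (1/2)^3.2988 ≈ 59.446 μg.
kepramycin: 511 × (1/2)^(54.1/42.9) = 511 × (1/2)^1.2611 ≈ 213.21 μg.
Total = 59.446 + 213.21 ≈ 272.65 μg.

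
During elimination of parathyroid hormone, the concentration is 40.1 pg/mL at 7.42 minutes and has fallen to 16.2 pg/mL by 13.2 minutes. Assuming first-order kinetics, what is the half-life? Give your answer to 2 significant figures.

4.4 minutes

Over Δt = 13.2 − 7.42 = 5.78 minutes, the level fell by a factor of 40.1/16.2 ≈ 2.4753.
n = log₂(2.4753) ≈ 1.3076 half-lives, so t½ = 5.78/1.3076 ≈ 4.4203 minutes.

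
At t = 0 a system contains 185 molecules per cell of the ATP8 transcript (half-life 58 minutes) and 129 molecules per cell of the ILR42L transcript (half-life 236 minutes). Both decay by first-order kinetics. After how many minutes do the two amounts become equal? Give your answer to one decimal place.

Set 185·(1/2)^(t/58) = 129·(1/2)^(t/236).
Taking log₂: log₂(185/129) = t·(1/58 − 1/236).
log₂(1.4341) = 0.52015; 1/58 − 1/236 = 0.013004.
t = 0.52015 / 0.013004 ≈ 39.999 minutes.

40.0 minutes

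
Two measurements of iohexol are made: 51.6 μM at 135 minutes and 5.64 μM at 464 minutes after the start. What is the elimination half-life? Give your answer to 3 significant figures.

103 minutes

Over Δt = 464 − 135 = 329 minutes, the level fell by a factor of 51.6/5.64 ≈ 9.1489.
n = log₂(9.1489) ≈ 3.1936 half-lives, so t½ = 329/3.1936 ≈ 103.02 minutes.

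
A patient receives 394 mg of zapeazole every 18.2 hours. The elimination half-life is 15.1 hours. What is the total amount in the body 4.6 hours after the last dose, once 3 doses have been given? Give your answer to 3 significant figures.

517 mg

The 3 doses were given 41, 22.8, 4.6 hours ago.
Total = 394·(1/2)^(41/15.1) + 394·(1/2)^(22.8/15.1) + 394·(1/2)^(4.6/15.1)
      = 59.997 + 138.34 + 319 ≈ 517.34 mg.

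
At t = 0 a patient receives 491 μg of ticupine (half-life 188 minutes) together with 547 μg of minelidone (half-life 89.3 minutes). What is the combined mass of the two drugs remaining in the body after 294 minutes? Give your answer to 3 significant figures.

ticupine: 491 × (1/2)^(294/188) = 491 × (1/2)^1.5638 ≈ 166.08 μg.
minelidone: 547 × (1/2)^(294/89.3) = 547 × (1/2)^3.2923 ≈ 55.836 μg.
Total = 166.08 + 55.836 ≈ 221.92 μg.

222 μg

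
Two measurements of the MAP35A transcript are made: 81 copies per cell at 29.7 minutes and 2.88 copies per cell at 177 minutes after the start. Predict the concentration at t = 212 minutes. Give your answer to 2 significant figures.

Over Δt = 177 − 29.7 = 147.3 minutes, the level fell by a factor of 81/2.88 ≈ 28.125.
n = log₂(28.125) ≈ 4.8138 half-lives, so t½ = 147.3/4.8138 ≈ 30.6 minutes.
From t = 177 to t = 212: 2.88 × (1/2)^((212−177)/30.6) ≈ 1.3034 copies per cell.

1.3 copies per cell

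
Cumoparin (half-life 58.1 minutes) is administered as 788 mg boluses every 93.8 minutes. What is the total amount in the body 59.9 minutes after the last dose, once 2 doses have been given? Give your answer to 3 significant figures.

The 2 doses were given 153.7, 59.9 minutes ago.
Total = 788·(1/2)^(153.7/58.1) + 788·(1/2)^(59.9/58.1)
      = 125.94 + 385.63 ≈ 511.57 mg.

512 mg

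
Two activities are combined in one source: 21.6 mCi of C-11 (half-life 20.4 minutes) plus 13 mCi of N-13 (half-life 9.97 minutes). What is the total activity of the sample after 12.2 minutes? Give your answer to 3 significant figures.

19.8 mCi

C-11: 21.6 × (1/2)^(12.2/20.4) = 21.6 × (1/2)^0.59804 ≈ 14.27 mCi.
N-13: 13 × (1/2)^(12.2/9.97) = 13 × (1/2)^1.2237 ≈ 5.5665 mCi.
Total = 14.27 + 5.5665 ≈ 19.837 mCi.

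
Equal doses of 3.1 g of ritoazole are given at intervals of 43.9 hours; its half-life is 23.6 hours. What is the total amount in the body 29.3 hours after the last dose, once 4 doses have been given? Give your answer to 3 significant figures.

1.80 g

The 4 doses were given 161, 117.1, 73.2, 29.3 hours ago.
Total = 3.1·(1/2)^(161/23.6) + 3.1·(1/2)^(117.1/23.6) + 3.1·(1/2)^(73.2/23.6) + 3.1·(1/2)^(29.3/23.6)
      = 0.027398 + 0.09947 + 0.36113 + 1.3111 ≈ 1.7991 g.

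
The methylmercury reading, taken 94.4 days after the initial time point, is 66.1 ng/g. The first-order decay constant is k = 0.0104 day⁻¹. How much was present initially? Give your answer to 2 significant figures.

t½ = ln 2 / k = 0.69315 / 0.0104 ≈ 66.649 days.
Number of half-lives elapsed: n = 94.4/66.649 ≈ 1.4164.
A₀ = A × 2^n = 66.1 × 2^1.4164 = 66.1 × 2.6691 ≈ 176.43 ng/g.

180 ng/g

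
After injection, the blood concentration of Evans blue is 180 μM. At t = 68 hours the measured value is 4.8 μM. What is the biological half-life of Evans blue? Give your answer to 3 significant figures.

A/A₀ = 4.8/180 ≈ 0.026667.
n = log₂(37.5) ≈ 5.2288 half-lives elapsed in 68 hours.
t½ = 68/5.2288 ≈ 13.005 hours.

13.0 hours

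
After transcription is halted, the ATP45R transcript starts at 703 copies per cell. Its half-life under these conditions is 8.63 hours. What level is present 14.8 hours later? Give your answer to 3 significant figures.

Number of half-lives: n = 14.8/8.63 ≈ 1.7149.
Remaining = 703 × (1/2)^1.7149 = 703 × 0.30461 ≈ 214.14 copies per cell.

214 copies per cell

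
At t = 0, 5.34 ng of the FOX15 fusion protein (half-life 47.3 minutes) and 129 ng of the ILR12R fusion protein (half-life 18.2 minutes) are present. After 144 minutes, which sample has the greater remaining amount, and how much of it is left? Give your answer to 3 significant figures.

FOX15 fusion protein: 5.34 × (1/2)^3.0444 ≈ 0.64727 ng.
ILR12R fusion protein: 129 × (1/2)^7.9121 ≈ 0.53557 ng.
FOX15 fusion protein has more remaining, at ≈ 0.64727 ng.

FOX15 fusion protein, 0.647 ng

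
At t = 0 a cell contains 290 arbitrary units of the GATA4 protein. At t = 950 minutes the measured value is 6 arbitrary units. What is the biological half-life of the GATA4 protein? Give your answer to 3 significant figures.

A/A₀ = 6/290 ≈ 0.02069.
n = log₂(48.333) ≈ 5.5949 half-lives elapsed in 950 minutes.
t½ = 950/5.5949 ≈ 169.8 minutes.

170 minutes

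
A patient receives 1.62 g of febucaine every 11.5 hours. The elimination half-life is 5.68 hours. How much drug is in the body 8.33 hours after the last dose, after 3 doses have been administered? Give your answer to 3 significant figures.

The 3 doses were given 31.33, 19.83, 8.33 hours ago.
Total = 1.62·(1/2)^(31.33/5.68) + 1.62·(1/2)^(19.83/5.68) + 1.62·(1/2)^(8.33/5.68)
      = 0.035406 + 0.14407 + 0.58619 ≈ 0.76566 g.

0.766 g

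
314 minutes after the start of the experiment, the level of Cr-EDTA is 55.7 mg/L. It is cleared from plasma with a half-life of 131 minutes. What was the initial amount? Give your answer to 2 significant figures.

290 mg/L

Number of half-lives elapsed: n = 314/131 ≈ 2.3969.
A₀ = A × 2^n = 55.7 × 2^2.3969 = 55.7 × 5.2669 ≈ 293.36 mg/L.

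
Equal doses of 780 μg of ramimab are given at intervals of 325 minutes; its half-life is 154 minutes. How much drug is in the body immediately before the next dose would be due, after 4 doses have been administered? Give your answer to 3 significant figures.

234 μg

The 4 doses were given 1300, 975, 650, 325 minutes ago.
Total = 780·(1/2)^(1300/154) + 780·(1/2)^(975/154) + 780·(1/2)^(650/154) + 780·(1/2)^(325/154)
      = 2.2435 + 9.6877 + 41.832 + 180.64 ≈ 234.4 μg.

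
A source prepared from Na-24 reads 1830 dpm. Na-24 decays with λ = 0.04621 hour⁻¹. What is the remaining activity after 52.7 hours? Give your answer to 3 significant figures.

160 dpm

t½ = ln 2 / λ = 0.69315 / 0.04621 ≈ 15 hours.
Number of half-lives: n = 52.7/15 ≈ 3.5133.
Remaining = 1830 × (1/2)^3.5133 = 1830 × 0.087574 ≈ 160.26 dpm.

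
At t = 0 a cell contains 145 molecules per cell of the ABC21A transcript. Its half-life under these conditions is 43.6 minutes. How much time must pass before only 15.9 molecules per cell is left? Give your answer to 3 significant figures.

Fraction remaining = 15.9/145 ≈ 0.10966.
n = log₂(145/15.9) = ln(9.1195)/ln 2 ≈ 3.189 half-lives.
t = n × t½ = 3.189 × 43.6 ≈ 139.04 minutes.

139 minutes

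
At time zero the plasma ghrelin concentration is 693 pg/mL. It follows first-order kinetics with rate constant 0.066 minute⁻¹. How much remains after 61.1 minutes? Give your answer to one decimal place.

t½ = ln 2 / λ = 0.69315 / 0.066 ≈ 10.502 minutes.
Number of half-lives: n = 61.1/10.502 ≈ 5.8178.
Remaining = 693 × (1/2)^5.8178 = 693 × 0.017728 ≈ 12.286 pg/mL.

12.3 pg/mL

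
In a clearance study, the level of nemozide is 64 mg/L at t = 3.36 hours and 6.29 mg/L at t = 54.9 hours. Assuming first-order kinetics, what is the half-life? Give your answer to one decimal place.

Over Δt = 54.9 − 3.36 = 51.54 hours, the level fell by a factor of 64/6.29 ≈ 10.175.
n = log₂(10.175) ≈ 3.3469 half-lives, so t½ = 51.54/3.3469 ≈ 15.399 hours.

15.4 hours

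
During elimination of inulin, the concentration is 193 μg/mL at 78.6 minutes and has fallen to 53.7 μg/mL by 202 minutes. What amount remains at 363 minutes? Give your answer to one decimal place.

10.1 μg/mL

Over Δt = 202 − 78.6 = 123.4 minutes, the level fell by a factor of 193/53.7 ≈ 3.594.
n = log₂(3.594) ≈ 1.8456 half-lives, so t½ = 123.4/1.8456 ≈ 66.861 minutes.
From t = 202 to t = 363: 53.7 × (1/2)^((363−202)/66.861) ≈ 10.118 μg/mL.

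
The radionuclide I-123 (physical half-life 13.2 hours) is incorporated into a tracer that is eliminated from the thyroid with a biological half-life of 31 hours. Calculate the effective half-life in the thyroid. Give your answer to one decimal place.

1/t_eff = 1/t_phys + 1/t_biol = 1/13.2 + 1/31 = 0.10802 per hour.
t_eff = 13.2 × 31 / (13.2 + 31) ≈ 9.2579 hours.

9.3 hours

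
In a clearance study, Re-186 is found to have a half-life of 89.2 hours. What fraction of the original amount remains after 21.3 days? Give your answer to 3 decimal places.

21.3 days = 511.2 hours.
n = 511.2/89.2 ≈ 5.7309 half-lives.
Fraction remaining = (1/2)^5.7309 ≈ 0.018828.

0.019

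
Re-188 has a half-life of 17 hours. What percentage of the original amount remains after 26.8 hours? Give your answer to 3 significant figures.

n = 26.8/17 ≈ 1.5765 half-lives.
Fraction remaining = (1/2)^1.5765 ≈ 0.3353, i.e. 33.53%.

33.5%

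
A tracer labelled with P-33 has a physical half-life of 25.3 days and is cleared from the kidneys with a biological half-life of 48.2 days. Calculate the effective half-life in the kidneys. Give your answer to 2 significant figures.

1/t_eff = 1/t_phys + 1/t_biol = 1/25.3 + 1/48.2 = 0.060273 per day.
t_eff = 25.3 × 48.2 / (25.3 + 48.2) ≈ 16.591 days.

17 days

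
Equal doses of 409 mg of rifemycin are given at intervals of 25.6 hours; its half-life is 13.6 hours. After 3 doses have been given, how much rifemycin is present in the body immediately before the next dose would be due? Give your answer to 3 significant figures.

The 3 doses were given 76.8, 51.2, 25.6 hours ago.
Total = 409·(1/2)^(76.8/13.6) + 409·(1/2)^(51.2/13.6) + 409·(1/2)^(25.6/13.6)
      = 8.1619 + 30.091 + 110.94 ≈ 149.19 mg.

149 mg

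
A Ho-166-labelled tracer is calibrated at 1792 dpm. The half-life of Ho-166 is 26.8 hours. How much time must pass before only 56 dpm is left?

134 hours

56/1792 = 1/32, so 5 half-lives have elapsed.
t = 5 × 26.8 = 134 hours.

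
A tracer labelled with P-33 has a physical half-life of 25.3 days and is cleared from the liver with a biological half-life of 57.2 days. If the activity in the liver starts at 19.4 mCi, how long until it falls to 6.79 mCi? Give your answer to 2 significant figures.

1/t_eff = 1/t_phys + 1/t_biol = 1/25.3 + 1/57.2 = 0.057008 per day.
t_eff = 25.3 × 57.2 / (25.3 + 57.2) ≈ 17.541 days.
n = log₂(19.4/6.79) ≈ 1.5146; t = 1.5146 × 17.541 ≈ 26.568 days.

27 days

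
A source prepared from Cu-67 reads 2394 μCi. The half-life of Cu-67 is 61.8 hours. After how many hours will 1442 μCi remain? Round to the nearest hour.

45 hours

Fraction remaining = 1442/2394 ≈ 0.60234.
n = log₂(2394/1442) = ln(1.6602)/ln 2 ≈ 0.73135 half-lives.
t = n × t½ = 0.73135 × 61.8 ≈ 45.198 hours.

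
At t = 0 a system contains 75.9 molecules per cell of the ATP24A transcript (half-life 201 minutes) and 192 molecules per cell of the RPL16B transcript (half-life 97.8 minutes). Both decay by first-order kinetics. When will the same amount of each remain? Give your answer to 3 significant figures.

255 minutes

Set 75.9·(1/2)^(t/201) = 192·(1/2)^(t/97.8).
Taking log₂: log₂(75.9/192) = t·(1/201 − 1/97.8).
log₂(0.39531) = -1.3389; 1/201 − 1/97.8 = -0.0052498.
t = -1.3389 / -0.0052498 ≈ 255.04 minutes.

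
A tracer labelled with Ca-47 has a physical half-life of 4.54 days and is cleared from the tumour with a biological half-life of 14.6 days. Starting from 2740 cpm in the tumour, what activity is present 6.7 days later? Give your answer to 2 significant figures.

1/t_eff = 1/t_phys + 1/t_biol = 1/4.54 + 1/14.6 = 0.28876 per day.
t_eff = 4.54 × 14.6 / (4.54 + 14.6) ≈ 3.4631 days.
Remaining = 2740 × (1/2)^(6.7/3.4631) = 2740 × (1/2)^1.9347 ≈ 716.73 cpm.

720 cpm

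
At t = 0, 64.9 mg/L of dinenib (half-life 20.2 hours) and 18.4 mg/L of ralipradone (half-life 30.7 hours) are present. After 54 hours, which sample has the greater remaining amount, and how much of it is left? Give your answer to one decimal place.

dinenib: 64.9 × (1/2)^2.6733 ≈ 10.174 mg/L.
ralipradone: 18.4 × (1/2)^1.759 ≈ 5.4365 mg/L.
Dinenib has more remaining, at ≈ 10.174 mg/L.

dinenib, 10.2 mg/L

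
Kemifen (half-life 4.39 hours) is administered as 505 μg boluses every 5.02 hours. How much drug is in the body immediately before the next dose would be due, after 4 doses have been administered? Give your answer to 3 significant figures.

The 4 doses were given 20.08, 15.06, 10.04, 5.02 hours ago.
Total = 505·(1/2)^(20.08/4.39) + 505·(1/2)^(15.06/4.39) + 505·(1/2)^(10.04/4.39) + 505·(1/2)^(5.02/4.39)
      = 21.202 + 46.838 + 103.47 + 228.59 ≈ 400.11 μg.

400 μg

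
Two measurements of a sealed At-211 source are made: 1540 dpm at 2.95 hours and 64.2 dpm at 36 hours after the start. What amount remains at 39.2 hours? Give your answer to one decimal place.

Over Δt = 36 − 2.95 = 33.05 hours, the level fell by a factor of 1540/64.2 ≈ 23.988.
n = log₂(23.988) ≈ 4.5842 half-lives, so t½ = 33.05/4.5842 ≈ 7.2095 hours.
From t = 36 to t = 39.2: 64.2 × (1/2)^((39.2−36)/7.2095) ≈ 47.198 dpm.

47.2 dpm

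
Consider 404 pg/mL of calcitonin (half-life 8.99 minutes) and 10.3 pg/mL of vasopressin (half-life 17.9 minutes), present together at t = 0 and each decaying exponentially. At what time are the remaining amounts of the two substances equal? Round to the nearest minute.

96 minutes

Set 404·(1/2)^(t/8.99) = 10.3·(1/2)^(t/17.9).
Taking log₂: log₂(404/10.3) = t·(1/8.99 − 1/17.9).
log₂(39.223) = 5.2936; 1/8.99 − 1/17.9 = 0.055369.
t = 5.2936 / 0.055369 ≈ 95.607 minutes.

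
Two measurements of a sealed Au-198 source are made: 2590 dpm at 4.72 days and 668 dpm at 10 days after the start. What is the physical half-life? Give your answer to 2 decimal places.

2.70 days

Over Δt = 10 − 4.72 = 5.28 days, the level fell by a factor of 2590/668 ≈ 3.8772.
n = log₂(3.8772) ≈ 1.955 half-lives, so t½ = 5.28/1.955 ≈ 2.7007 days.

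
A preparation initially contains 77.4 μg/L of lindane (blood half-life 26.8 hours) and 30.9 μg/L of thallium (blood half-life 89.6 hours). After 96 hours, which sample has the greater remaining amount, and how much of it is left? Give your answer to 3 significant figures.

lindane: 77.4 × (1/2)^3.5821 ≈ 6.4629 μg/L.
thallium: 30.9 × (1/2)^1.0714 ≈ 14.704 μg/L.
Thallium has more remaining, at ≈ 14.704 μg/L.

thallium, 14.7 μg/L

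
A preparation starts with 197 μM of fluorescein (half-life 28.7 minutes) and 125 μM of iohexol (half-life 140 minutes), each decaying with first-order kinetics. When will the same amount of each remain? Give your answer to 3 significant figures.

23.7 minutes

Set 197·(1/2)^(t/28.7) = 125·(1/2)^(t/140).
Taking log₂: log₂(197/125) = t·(1/28.7 − 1/140).
log₂(1.576) = 0.65627; 1/28.7 − 1/140 = 0.0277.
t = 0.65627 / 0.0277 ≈ 23.692 minutes.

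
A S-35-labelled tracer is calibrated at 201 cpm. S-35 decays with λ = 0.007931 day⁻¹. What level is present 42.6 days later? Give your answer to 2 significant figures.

140 cpm

t½ = ln 2 / λ = 0.69315 / 0.007931 ≈ 87.397 days.
Number of half-lives: n = 42.6/87.397 ≈ 0.48743.
Remaining = 201 × (1/2)^0.48743 = 201 × 0.71329 ≈ 143.37 cpm.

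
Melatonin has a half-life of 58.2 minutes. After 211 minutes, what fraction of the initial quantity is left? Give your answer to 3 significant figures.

0.0810

n = 211/58.2 ≈ 3.6254 half-lives.
Fraction remaining = (1/2)^3.6254 ≈ 0.081028.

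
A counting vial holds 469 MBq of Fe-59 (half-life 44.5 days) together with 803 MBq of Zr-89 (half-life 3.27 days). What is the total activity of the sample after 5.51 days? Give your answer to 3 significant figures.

680 MBq

Fe-59: 469 × (1/2)^(5.51/44.5) = 469 × (1/2)^0.12382 ≈ 430.43 MBq.
Zr-89: 803 × (1/2)^(5.51/3.27) = 803 × (1/2)^1.685 ≈ 249.73 MBq.
Total = 430.43 + 249.73 ≈ 680.16 MBq.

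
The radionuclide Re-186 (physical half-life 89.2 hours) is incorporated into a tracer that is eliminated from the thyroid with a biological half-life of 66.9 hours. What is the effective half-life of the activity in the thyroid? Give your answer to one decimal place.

38.2 hours

1/t_eff = 1/t_phys + 1/t_biol = 1/89.2 + 1/66.9 = 0.026158 per hour.
t_eff = 89.2 × 66.9 / (89.2 + 66.9) ≈ 38.229 hours.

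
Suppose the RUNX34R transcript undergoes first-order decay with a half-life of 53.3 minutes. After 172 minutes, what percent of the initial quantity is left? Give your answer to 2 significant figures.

n = 172/53.3 ≈ 3.227 half-lives.
Fraction remaining = (1/2)^3.227 ≈ 0.1068, i.e. 10.68%.

11%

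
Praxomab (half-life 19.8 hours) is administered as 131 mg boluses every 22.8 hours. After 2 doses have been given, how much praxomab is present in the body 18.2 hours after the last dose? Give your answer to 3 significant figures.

The 2 doses were given 41, 18.2 hours ago.
Total = 131·(1/2)^(41/19.8) + 131·(1/2)^(18.2/19.8)
      = 31.184 + 69.273 ≈ 100.46 mg.

100 mg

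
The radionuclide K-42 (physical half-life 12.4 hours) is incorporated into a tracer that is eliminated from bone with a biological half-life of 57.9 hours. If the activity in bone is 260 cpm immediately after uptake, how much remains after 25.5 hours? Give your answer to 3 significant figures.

46.1 cpm

1/t_eff = 1/t_phys + 1/t_biol = 1/12.4 + 1/57.9 = 0.097916 per hour.
t_eff = 12.4 × 57.9 / (12.4 + 57.9) ≈ 10.213 hours.
Remaining = 260 × (1/2)^(25.5/10.213) = 260 × (1/2)^2.4969 ≈ 46.062 cpm.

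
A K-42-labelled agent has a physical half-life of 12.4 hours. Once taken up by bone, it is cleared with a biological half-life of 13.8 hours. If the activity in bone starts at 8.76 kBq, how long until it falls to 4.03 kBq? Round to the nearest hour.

1/t_eff = 1/t_phys + 1/t_biol = 1/12.4 + 1/13.8 = 0.15311 per hour.
t_eff = 12.4 × 13.8 / (12.4 + 13.8) ≈ 6.5313 hours.
n = log₂(8.76/4.03) ≈ 1.1202; t = 1.1202 × 6.5313 ≈ 7.316 hours.

7 hours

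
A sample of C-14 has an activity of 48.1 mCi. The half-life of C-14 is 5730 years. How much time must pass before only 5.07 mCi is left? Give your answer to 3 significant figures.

Fraction remaining = 5.07/48.1 ≈ 0.10541.
n = log₂(48.1/5.07) = ln(9.4872)/ln 2 ≈ 3.246 half-lives.
t = n × t½ = 3.246 × 5730 ≈ 18599 years.

18600 years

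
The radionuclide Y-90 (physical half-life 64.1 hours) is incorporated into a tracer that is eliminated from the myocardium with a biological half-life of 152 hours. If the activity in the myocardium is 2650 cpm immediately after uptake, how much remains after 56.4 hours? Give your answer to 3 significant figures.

1/t_eff = 1/t_phys + 1/t_biol = 1/64.1 + 1/152 = 0.02218 per hour.
t_eff = 64.1 × 152 / (64.1 + 152) ≈ 45.087 hours.
Remaining = 2650 × (1/2)^(56.4/45.087) = 2650 × (1/2)^1.2509 ≈ 1113.5 cpm.

1110 cpm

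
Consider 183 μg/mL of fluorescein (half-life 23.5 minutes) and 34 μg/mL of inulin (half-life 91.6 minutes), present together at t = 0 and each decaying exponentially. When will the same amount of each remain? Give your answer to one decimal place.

Set 183·(1/2)^(t/23.5) = 34·(1/2)^(t/91.6).
Taking log₂: log₂(183/34) = t·(1/23.5 − 1/91.6).
log₂(5.3824) = 2.4282; 1/23.5 − 1/91.6 = 0.031636.
t = 2.4282 / 0.031636 ≈ 76.755 minutes.

76.8 minutes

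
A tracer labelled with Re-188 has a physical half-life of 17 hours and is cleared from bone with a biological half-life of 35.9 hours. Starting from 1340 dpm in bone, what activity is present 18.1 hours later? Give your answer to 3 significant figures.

452 dpm

1/t_eff = 1/t_phys + 1/t_biol = 1/17 + 1/35.9 = 0.086679 per hour.
t_eff = 17 × 35.9 / (17 + 35.9) ≈ 11.537 hours.
Remaining = 1340 × (1/2)^(18.1/11.537) = 1340 × (1/2)^1.5689 ≈ 451.67 dpm.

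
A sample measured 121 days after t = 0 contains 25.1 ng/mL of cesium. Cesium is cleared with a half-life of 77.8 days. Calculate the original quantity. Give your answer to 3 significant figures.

73.8 ng/mL

Number of half-lives elapsed: n = 121/77.8 ≈ 1.5553.
A₀ = A × 2^n = 25.1 × 2^1.5553 = 25.1 × 2.9389 ≈ 73.766 ng/mL.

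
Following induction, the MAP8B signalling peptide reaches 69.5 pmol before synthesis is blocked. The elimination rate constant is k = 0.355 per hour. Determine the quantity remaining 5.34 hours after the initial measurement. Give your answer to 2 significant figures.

t½ = ln 2 / k = 0.69315 / 0.355 ≈ 1.9525 hours.
Number of half-lives: n = 5.34/1.9525 ≈ 2.7349.
Remaining = 69.5 × (1/2)^2.7349 = 69.5 × 0.15021 ≈ 10.44 pmol.

10 pmol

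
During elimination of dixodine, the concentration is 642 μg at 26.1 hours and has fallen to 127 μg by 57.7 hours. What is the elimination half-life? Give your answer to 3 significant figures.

Over Δt = 57.7 − 26.1 = 31.6 hours, the level fell by a factor of 642/127 ≈ 5.0551.
n = log₂(5.0551) ≈ 2.3377 half-lives, so t½ = 31.6/2.3377 ≈ 13.517 hours.

13.5 hours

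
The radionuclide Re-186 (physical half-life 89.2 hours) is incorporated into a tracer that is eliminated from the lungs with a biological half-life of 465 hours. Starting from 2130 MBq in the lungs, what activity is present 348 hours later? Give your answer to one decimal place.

1/t_eff = 1/t_phys + 1/t_biol = 1/89.2 + 1/465 = 0.013361 per hour.
t_eff = 89.2 × 465 / (89.2 + 465) ≈ 74.843 hours.
Remaining = 2130 × (1/2)^(348/74.843) = 2130 × (1/2)^4.6497 ≈ 84.854 MBq.

84.9 MBq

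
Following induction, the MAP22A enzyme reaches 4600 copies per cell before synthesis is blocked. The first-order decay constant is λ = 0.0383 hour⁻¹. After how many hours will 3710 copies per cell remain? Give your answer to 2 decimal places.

t½ = ln 2 / λ = 0.69315 / 0.0383 ≈ 18.098 hours.
Fraction remaining = 3710/4600 ≈ 0.80652.
n = log₂(4600/3710) = ln(1.2399)/ln 2 ≈ 0.31021 half-lives.
t = n × t½ = 0.31021 × 18.098 ≈ 5.6142 hours.

5.61 hours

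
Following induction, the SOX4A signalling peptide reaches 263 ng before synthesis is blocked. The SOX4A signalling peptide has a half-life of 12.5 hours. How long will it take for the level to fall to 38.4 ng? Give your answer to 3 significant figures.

34.7 hours

Fraction remaining = 38.4/263 ≈ 0.14601.
n = log₂(263/38.4) = ln(6.849)/ln 2 ≈ 2.7759 half-lives.
t = n × t½ = 2.7759 × 12.5 ≈ 34.699 hours.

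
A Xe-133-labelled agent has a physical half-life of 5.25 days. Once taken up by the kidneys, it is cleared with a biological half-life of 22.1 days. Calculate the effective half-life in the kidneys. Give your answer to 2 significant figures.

1/t_eff = 1/t_phys + 1/t_biol = 1/5.25 + 1/22.1 = 0.23573 per day.
t_eff = 5.25 × 22.1 / (5.25 + 22.1) ≈ 4.2422 days.

4.2 days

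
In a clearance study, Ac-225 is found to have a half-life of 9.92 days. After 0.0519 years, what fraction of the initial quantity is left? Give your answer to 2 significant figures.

0.27

0.0519 years = 18.9435 days.
n = 18.9435/9.92 ≈ 1.9096 half-lives.
Fraction remaining = (1/2)^1.9096 ≈ 0.26616.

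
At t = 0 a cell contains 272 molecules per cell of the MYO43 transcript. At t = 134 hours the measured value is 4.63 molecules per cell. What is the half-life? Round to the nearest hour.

A/A₀ = 4.63/272 ≈ 0.017022.
n = log₂(58.747) ≈ 5.8765 half-lives elapsed in 134 hours.
t½ = 134/5.8765 ≈ 22.803 hours.

23 hours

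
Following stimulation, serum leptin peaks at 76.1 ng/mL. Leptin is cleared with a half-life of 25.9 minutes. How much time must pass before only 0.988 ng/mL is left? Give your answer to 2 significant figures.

160 minutes

Fraction remaining = 0.988/76.1 ≈ 0.012983.
n = log₂(76.1/0.988) = ln(77.024)/ln 2 ≈ 6.2672 half-lives.
t = n × t½ = 6.2672 × 25.9 ≈ 162.32 minutes.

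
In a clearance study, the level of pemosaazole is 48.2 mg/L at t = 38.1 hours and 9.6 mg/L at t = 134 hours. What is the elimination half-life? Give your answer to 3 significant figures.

41.2 hours

Over Δt = 134 − 38.1 = 95.9 hours, the level fell by a factor of 48.2/9.6 ≈ 5.0208.
n = log₂(5.0208) ≈ 2.3279 half-lives, so t½ = 95.9/2.3279 ≈ 41.195 hours.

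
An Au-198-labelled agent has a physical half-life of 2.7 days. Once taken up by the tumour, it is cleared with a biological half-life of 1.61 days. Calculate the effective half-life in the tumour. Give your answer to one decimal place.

1/t_eff = 1/t_phys + 1/t_biol = 1/2.7 + 1/1.61 = 0.99149 per day.
t_eff = 2.7 × 1.61 / (2.7 + 1.61) ≈ 1.0086 days.

1.0 days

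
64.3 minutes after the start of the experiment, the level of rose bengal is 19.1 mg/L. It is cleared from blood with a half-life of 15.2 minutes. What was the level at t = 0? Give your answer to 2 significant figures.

360 mg/L

Number of half-lives elapsed: n = 64.3/15.2 ≈ 4.2303.
A₀ = A × 2^n = 19.1 × 2^4.2303 = 19.1 × 18.769 ≈ 358.48 mg/L.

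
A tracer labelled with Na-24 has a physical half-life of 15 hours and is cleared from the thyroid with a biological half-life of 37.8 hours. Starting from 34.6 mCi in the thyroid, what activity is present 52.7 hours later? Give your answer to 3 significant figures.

1/t_eff = 1/t_phys + 1/t_biol = 1/15 + 1/37.8 = 0.093122 per hour.
t_eff = 15 × 37.8 / (15 + 37.8) ≈ 10.739 hours.
Remaining = 34.6 × (1/2)^(52.7/10.739) = 34.6 × (1/2)^4.9075 ≈ 1.1528 mCi.

1.15 mCi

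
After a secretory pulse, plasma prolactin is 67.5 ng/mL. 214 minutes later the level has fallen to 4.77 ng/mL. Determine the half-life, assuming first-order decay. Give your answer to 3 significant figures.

56.0 minutes

A/A₀ = 4.77/67.5 ≈ 0.070667.
n = log₂(14.151) ≈ 3.8228 half-lives elapsed in 214 minutes.
t½ = 214/3.8228 ≈ 55.98 minutes.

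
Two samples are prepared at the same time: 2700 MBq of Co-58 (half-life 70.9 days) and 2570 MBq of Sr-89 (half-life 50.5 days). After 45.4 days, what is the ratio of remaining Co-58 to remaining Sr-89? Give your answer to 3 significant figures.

Co-58: 2700 × (1/2)^(45.4/70.9) = 2700 × (1/2)^0.64034 ≈ 1732.2 MBq.
Sr-89: 2570 × (1/2)^(45.4/50.5) = 2570 × (1/2)^0.89901 ≈ 1378.2 MBq.
Ratio ≈ 1732.2 / 1378.2 ≈ 1.2569.

1.26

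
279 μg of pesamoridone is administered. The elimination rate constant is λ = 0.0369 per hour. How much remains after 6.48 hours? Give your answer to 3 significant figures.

t½ = ln 2 / λ = 0.69315 / 0.0369 ≈ 18.784 hours.
Number of half-lives: n = 6.48/18.784 ≈ 0.34497.
Remaining = 279 × (1/2)^0.34497 = 279 × 0.78733 ≈ 219.66 μg.

220 μg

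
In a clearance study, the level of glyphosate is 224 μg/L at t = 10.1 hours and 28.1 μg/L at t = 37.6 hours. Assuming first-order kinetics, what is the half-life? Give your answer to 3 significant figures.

9.18 hours

Over Δt = 37.6 − 10.1 = 27.5 hours, the level fell by a factor of 224/28.1 ≈ 7.9715.
n = log₂(7.9715) ≈ 2.9949 half-lives, so t½ = 27.5/2.9949 ≈ 9.1824 hours.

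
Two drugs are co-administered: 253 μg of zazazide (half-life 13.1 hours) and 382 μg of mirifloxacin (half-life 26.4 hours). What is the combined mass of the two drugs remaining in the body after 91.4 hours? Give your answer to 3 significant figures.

36.7 μg

zazazide: 253 × (1/2)^(91.4/13.1) = 253 × (1/2)^6.9771 ≈ 2.0082 μg.
mirifloxacin: 382 × (1/2)^(91.4/26.4) = 382 × (1/2)^3.4621 ≈ 34.663 μg.
Total = 2.0082 + 34.663 ≈ 36.671 μg.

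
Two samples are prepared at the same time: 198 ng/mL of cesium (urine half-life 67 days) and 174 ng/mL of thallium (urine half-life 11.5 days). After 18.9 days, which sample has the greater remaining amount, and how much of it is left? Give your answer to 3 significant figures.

cesium: 198 × (1/2)^0.28209 ≈ 162.84 ng/mL.
thallium: 174 × (1/2)^1.6435 ≈ 55.695 ng/mL.
Cesium has more remaining, at ≈ 162.84 ng/mL.

cesium, 163 ng/mL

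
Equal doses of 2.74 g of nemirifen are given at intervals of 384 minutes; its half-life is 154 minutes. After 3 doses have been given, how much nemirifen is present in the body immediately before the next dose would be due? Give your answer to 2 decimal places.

The 3 doses were given 1152, 768, 384 minutes ago.
Total = 2.74·(1/2)^(1152/154) + 2.74·(1/2)^(768/154) + 2.74·(1/2)^(384/154)
      = 0.015342 + 0.086399 + 0.48655 ≈ 0.58829 g.

0.59 g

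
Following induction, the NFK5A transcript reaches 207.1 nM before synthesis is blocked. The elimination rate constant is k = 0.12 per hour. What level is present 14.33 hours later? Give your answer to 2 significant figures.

37 nM

t½ = ln 2 / k = 0.69315 / 0.12 ≈ 5.7762 hours.
Number of half-lives: n = 14.33/5.7762 ≈ 2.4809.
Remaining = 207.1 × (1/2)^2.4809 = 207.1 × 0.17914 ≈ 37.099 nM.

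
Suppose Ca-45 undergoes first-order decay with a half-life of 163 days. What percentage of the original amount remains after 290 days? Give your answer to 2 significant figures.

n = 290/163 ≈ 1.7791 half-lives.
Fraction remaining = (1/2)^1.7791 ≈ 0.29136, i.e. 29.136%.

29%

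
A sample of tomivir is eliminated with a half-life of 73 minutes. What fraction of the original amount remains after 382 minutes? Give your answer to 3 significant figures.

n = 382/73 ≈ 5.2329 half-lives.
Fraction remaining = (1/2)^5.2329 ≈ 0.026592.

0.0266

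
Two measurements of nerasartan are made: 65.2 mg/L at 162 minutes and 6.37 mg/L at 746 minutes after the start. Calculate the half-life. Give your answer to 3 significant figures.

174 minutes

Over Δt = 746 − 162 = 584 minutes, the level fell by a factor of 65.2/6.37 ≈ 10.235.
n = log₂(10.235) ≈ 3.3555 half-lives, so t½ = 584/3.3555 ≈ 174.04 minutes.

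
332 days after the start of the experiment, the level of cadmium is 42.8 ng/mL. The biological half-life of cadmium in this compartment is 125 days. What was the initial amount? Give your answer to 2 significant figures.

270 ng/mL

Number of half-lives elapsed: n = 332/125 ≈ 2.656.
A₀ = A × 2^n = 42.8 × 2^2.656 = 42.8 × 6.3028 ≈ 269.76 ng/mL.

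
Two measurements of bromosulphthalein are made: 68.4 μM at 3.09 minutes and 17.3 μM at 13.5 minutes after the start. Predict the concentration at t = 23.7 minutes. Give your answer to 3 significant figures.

4.50 μM

Over Δt = 13.5 − 3.09 = 10.41 minutes, the level fell by a factor of 68.4/17.3 ≈ 3.9538.
n = log₂(3.9538) ≈ 1.9832 half-lives, so t½ = 10.41/1.9832 ≈ 5.249 minutes.
From t = 13.5 to t = 23.7: 17.3 × (1/2)^((23.7−13.5)/5.249) ≈ 4.4986 μM.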